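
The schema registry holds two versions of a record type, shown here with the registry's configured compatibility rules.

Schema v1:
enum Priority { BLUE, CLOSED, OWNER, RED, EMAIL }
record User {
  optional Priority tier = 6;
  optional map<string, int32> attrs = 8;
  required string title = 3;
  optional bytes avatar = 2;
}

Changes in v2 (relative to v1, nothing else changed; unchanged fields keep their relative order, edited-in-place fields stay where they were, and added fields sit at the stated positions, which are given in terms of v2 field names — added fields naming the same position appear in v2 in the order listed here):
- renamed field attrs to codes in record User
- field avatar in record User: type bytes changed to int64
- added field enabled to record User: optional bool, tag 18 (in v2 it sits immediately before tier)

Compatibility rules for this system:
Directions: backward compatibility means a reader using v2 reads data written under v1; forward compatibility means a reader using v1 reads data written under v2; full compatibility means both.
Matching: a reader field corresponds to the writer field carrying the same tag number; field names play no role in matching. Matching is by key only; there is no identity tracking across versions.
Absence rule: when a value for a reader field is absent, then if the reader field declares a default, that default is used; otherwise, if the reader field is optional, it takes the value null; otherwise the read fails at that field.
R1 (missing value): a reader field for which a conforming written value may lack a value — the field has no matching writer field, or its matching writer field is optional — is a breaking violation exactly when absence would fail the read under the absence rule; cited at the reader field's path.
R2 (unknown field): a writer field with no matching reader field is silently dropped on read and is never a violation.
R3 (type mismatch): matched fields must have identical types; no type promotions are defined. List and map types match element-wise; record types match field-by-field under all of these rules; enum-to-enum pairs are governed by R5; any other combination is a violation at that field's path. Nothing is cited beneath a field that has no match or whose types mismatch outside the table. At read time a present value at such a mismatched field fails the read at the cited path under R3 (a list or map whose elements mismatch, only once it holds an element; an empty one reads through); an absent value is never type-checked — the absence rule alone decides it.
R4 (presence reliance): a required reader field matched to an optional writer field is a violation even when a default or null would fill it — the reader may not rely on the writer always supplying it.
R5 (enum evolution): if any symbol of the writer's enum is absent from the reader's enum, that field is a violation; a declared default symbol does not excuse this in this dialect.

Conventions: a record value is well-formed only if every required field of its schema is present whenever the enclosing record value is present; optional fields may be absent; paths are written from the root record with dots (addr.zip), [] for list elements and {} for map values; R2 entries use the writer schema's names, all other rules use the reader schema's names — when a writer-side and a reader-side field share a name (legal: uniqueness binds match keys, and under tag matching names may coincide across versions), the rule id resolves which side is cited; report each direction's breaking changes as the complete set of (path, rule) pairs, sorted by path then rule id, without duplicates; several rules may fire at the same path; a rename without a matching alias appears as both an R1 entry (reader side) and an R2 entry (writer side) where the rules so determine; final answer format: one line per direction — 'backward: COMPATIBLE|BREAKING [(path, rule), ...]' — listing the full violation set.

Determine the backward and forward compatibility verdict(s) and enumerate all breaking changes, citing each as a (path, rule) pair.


each type pair in User: writer, then reader
backward pass over User, reader schema v2, writer schema v1:
  no writer field matches reader enabled
  writer optional, Priority -> Priority: reader tier maps from writer tier
  writer optional, map<string, int32> -> map<string, int32>: reader codes maps from writer attrs
  writer required, string -> string: reader title maps from writer title
  writer optional, bytes -> int64: reader avatar maps from writer avatar
  rule R3 violated at avatar
  => backward verdict for User: BREAKING, 1 violation(s)
forward pass over User, reader schema v1, writer schema v2:
  writer optional, Priority -> Priority: reader tier maps from writer tier
  writer optional, map<string, int32> -> map<string, int32>: reader attrs maps from writer codes
  writer required, string -> string: reader title maps from writer title
  writer optional, int64 -> bytes: reader avatar maps from writer avatar
  leftover writer field: enabled
  rule R3 violated at avatar
  => forward verdict for User: BREAKING, 1 violation(s)

backward: BREAKING [(avatar, R3)]; forward: BREAKING [(avatar, R3)]


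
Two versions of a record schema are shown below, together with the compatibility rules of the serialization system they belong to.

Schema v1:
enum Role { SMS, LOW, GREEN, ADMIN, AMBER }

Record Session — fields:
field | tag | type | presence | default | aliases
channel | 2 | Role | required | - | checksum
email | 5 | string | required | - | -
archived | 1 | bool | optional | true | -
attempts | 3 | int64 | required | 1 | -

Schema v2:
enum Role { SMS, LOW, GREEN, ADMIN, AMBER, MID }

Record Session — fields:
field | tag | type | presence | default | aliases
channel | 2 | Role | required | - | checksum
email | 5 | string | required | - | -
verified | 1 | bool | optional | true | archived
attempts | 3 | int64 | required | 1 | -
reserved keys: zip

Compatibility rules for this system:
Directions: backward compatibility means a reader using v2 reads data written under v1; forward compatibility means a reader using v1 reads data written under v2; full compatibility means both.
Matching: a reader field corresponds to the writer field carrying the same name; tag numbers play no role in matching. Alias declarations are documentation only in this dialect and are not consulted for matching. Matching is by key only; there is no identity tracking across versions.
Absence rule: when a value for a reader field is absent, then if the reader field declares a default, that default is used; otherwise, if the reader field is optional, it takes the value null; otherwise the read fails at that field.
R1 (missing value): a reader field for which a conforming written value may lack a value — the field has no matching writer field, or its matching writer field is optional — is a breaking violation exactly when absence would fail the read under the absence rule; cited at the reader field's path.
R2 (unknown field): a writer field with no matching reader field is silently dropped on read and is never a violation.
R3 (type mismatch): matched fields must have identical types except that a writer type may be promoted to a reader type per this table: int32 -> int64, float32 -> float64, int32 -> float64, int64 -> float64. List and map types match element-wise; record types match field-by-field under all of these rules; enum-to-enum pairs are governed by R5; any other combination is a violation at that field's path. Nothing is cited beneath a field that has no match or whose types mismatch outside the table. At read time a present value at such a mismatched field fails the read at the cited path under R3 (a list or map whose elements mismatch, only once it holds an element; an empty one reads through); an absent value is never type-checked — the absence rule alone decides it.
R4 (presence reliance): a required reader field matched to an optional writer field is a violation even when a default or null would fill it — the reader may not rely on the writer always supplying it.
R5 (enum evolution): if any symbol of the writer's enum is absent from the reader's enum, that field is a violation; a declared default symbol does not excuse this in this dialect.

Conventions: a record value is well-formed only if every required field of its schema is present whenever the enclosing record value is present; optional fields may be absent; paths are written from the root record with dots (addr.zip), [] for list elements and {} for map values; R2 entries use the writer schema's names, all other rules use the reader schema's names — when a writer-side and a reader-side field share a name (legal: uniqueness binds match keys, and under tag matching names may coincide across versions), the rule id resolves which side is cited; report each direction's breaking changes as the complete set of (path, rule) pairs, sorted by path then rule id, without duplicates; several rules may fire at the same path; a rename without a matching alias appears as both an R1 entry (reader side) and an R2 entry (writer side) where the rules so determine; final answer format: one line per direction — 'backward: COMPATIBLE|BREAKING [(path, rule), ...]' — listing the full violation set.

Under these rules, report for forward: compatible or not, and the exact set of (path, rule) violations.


forward: BREAKING [(channel, R5)]

the writer's type comes first in each Session pair
forward analysis of Session with v1 as reader and v2 as writer:
  Role -> Role, writer required: channel aligns to channel
  string -> string, writer required: email aligns to email
  archived has no writer counterpart
  int64 -> int64, writer required: attempts aligns to attempts
  verified (writer side), unknown to reader
  breaking: (channel, R5)
  forward on Session therefore BREAKING (1)
diffs on Session not affecting the asked answer:
  renamed field archived to verified in record Session (alias archived declared on the renamed field) -> no rule fires on it in Session's dialect; the asked verdict holds


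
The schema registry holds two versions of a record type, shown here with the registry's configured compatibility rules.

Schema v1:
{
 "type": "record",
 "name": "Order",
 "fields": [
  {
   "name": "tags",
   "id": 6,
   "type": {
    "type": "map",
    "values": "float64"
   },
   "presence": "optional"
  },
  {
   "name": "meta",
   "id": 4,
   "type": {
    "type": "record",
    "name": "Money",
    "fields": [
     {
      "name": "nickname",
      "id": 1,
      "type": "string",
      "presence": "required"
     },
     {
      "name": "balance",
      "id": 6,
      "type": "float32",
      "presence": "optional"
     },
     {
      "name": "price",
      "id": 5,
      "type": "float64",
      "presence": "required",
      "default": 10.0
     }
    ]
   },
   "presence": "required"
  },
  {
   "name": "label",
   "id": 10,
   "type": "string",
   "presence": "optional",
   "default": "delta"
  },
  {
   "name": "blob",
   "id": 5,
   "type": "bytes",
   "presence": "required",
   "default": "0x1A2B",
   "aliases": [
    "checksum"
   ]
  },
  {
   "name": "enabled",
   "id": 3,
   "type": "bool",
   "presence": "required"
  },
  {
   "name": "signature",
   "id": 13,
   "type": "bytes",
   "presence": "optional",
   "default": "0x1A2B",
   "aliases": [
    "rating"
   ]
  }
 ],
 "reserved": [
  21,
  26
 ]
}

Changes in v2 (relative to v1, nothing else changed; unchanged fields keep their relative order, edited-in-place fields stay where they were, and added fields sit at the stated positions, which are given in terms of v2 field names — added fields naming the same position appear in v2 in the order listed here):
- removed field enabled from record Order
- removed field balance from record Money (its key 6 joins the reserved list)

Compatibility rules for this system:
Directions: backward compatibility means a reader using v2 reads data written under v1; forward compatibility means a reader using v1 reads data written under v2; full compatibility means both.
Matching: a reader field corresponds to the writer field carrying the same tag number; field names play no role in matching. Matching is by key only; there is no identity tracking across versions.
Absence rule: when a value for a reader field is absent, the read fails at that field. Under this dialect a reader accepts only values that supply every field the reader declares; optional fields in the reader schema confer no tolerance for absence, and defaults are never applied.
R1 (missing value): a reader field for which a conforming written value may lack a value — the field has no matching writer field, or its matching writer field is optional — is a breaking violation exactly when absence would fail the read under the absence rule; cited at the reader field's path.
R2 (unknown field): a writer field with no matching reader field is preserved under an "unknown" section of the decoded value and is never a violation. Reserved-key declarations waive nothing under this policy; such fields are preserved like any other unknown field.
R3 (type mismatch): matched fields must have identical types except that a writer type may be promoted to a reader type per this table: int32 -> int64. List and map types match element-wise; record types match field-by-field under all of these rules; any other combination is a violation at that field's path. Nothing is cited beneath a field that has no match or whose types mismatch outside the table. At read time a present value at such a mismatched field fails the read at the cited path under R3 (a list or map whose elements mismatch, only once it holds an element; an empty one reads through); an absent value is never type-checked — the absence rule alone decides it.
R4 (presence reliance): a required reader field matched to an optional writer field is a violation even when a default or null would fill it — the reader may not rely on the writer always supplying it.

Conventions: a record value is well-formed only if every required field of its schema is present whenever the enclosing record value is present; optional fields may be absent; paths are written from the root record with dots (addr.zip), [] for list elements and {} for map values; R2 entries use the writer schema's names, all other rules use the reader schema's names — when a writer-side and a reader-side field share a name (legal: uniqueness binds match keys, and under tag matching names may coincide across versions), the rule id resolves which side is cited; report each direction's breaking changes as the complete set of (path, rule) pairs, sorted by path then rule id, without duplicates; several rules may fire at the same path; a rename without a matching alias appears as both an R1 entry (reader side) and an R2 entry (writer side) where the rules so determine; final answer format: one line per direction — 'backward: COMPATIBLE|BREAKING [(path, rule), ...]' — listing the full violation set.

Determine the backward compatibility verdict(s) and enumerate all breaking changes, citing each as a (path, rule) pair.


backward: BREAKING [(label, R1), (signature, R1), (tags, R1)]

the writer's type comes first in each Order pair
backward analysis of Order with v2 as reader and v1 as writer:
  tags: paired with writer tags (map<string, float64> -> map<string, float64>; writer optional)
  meta: paired with writer meta (Money -> Money; writer required)
  label: paired with writer label (string -> string; writer optional)
  blob: paired with writer blob (bytes -> bytes; writer required)
  signature: paired with writer signature (bytes -> bytes; writer optional)
  writer enabled: unknown to reader
  meta.nickname: paired with writer meta.nickname (string -> string; writer required)
  meta.price: paired with writer meta.price (float64 -> float64; writer required)
  writer meta.balance: unknown to reader
  rule R1 violated at label
  rule R1 violated at signature
  rule R1 violated at tags
  => 3 violation(s): backward is BREAKING for Order
ruling out the remaining Order differences:
  removed field enabled from record Order -> affects forward compatibility only, which is not asked


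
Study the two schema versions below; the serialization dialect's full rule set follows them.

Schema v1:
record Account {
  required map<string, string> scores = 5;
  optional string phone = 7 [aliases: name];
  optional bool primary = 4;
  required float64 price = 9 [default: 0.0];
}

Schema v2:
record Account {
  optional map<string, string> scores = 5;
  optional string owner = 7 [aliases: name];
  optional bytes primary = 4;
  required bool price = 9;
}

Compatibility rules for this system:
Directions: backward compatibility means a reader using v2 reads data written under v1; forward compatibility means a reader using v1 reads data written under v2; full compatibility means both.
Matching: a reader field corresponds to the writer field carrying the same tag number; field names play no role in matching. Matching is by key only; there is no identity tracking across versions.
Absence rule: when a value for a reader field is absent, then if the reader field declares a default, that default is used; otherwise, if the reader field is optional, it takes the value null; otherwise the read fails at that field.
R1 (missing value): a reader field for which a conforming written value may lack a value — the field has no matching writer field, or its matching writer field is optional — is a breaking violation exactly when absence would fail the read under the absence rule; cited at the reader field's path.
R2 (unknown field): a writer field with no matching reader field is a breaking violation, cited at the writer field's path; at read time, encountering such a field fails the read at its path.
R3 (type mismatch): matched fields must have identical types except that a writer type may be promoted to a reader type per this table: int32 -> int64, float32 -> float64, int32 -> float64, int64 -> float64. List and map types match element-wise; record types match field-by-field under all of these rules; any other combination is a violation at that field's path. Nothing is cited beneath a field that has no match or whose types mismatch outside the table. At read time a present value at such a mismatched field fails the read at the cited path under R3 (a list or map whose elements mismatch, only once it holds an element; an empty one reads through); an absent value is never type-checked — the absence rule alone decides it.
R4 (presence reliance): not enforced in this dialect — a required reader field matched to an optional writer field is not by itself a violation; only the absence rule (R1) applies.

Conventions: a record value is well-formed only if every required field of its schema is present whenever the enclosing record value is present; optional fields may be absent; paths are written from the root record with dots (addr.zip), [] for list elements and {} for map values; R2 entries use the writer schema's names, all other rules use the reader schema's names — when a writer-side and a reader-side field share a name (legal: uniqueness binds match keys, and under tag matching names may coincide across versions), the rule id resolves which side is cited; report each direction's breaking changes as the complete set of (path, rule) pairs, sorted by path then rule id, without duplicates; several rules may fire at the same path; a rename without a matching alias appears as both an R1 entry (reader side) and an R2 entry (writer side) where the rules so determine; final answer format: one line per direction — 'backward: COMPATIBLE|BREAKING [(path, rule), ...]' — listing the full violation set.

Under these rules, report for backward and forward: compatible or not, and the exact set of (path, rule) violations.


in Account below, arrows point writer -> reader
checking backward for Account: reader v2 against writer v1:
  writer required, map<string, string> -> map<string, string>: reader scores maps from writer scores
  writer optional, string -> string: reader owner maps from writer phone
  writer optional, bool -> bytes: reader primary maps from writer primary
  writer required, float64 -> bool: reader price maps from writer price
  breaking: (price, R3)
  breaking: (primary, R3)
  backward on Account therefore BREAKING (2)
checking forward for Account: reader v1 against writer v2:
  writer optional, map<string, string> -> map<string, string>: reader scores maps from writer scores
  writer optional, string -> string: reader phone maps from writer owner
  writer optional, bytes -> bool: reader primary maps from writer primary
  writer required, bool -> float64: reader price maps from writer price
  breaking: (price, R3)
  breaking: (primary, R3)
  breaking: (scores, R1)
  forward on Account therefore BREAKING (3)

backward: BREAKING [(price, R3), (primary, R3)]; forward: BREAKING [(price, R3), (primary, R3), (scores, R1)]


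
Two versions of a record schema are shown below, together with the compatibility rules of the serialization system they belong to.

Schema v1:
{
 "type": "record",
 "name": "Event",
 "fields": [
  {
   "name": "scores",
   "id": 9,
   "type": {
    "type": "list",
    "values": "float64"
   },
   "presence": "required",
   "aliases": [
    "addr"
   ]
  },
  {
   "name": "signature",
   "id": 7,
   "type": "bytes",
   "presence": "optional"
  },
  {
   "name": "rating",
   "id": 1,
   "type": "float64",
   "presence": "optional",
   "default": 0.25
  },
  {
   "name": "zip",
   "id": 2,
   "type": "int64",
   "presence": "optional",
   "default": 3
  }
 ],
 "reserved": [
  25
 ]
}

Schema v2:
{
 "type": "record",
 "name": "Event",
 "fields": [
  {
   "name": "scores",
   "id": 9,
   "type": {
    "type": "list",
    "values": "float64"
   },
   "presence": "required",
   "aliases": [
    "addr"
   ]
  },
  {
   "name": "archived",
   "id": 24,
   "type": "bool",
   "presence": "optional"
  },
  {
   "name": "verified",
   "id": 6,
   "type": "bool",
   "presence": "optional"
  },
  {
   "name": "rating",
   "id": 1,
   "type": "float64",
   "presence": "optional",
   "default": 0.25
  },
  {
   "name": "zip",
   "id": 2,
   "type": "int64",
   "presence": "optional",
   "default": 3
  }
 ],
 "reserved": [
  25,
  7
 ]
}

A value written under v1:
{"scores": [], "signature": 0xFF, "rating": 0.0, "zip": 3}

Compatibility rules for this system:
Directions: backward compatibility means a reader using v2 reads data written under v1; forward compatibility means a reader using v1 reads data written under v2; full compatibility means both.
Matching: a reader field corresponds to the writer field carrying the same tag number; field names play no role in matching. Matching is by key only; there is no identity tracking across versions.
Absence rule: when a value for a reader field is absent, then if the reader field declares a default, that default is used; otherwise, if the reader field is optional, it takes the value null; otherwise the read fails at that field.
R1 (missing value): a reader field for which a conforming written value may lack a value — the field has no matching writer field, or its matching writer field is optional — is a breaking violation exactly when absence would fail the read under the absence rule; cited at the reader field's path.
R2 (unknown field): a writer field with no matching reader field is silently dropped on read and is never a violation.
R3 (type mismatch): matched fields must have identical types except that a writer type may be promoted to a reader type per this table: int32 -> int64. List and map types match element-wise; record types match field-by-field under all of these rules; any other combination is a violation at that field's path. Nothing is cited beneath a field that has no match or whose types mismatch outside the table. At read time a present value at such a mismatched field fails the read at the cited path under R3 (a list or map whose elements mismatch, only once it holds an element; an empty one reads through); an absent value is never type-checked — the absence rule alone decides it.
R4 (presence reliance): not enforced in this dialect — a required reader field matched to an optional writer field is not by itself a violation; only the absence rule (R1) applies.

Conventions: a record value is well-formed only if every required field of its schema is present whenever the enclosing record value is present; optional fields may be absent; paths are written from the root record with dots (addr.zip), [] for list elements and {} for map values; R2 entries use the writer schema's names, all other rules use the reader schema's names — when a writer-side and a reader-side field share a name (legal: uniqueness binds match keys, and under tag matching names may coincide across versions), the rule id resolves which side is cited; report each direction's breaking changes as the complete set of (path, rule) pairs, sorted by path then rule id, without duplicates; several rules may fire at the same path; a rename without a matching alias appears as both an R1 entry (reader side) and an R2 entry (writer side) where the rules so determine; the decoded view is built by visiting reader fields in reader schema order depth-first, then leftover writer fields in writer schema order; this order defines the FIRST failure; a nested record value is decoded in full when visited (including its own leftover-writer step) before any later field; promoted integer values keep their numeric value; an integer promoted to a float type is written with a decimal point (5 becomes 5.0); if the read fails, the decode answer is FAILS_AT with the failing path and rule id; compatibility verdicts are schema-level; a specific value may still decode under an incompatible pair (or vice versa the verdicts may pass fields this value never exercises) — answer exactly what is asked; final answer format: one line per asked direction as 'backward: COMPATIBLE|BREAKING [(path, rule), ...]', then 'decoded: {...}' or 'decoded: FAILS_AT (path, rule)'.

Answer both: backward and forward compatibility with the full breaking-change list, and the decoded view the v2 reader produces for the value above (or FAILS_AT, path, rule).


backward: COMPATIBLE []; forward: COMPATIBLE []; decoded: {"scores": [], "archived": null, "verified": null, "rating": 0.0, "zip": 3}

in Event below, arrows point writer -> reader
backward pass over Event, reader schema v2, writer schema v1:
  list<float64> -> list<float64>, writer required: scores aligns to scores
  archived: no writer match
  verified: no writer match
  float64 -> float64, writer optional: rating aligns to rating
  int64 -> int64, writer optional: zip aligns to zip
  signature (writer side), unknown to reader
  => backward: COMPATIBLE
forward pass over Event, reader schema v1, writer schema v2:
  list<float64> -> list<float64>, writer required: scores aligns to scores
  signature: no writer match
  float64 -> float64, writer optional: rating aligns to rating
  int64 -> int64, writer optional: zip aligns to zip
  archived (writer side), unknown to reader
  verified (writer side), unknown to reader
  => forward: COMPATIBLE
decode (reader v2):
  scores := []
  archived := null (absent, optional -> null)
  verified := null (absent, optional -> null)
  rating := 0.0
  zip := 3
  writer signature: unknown -> dropped
  => decoded: {"scores": [], "archived": null, "verified": null, "rating": 0.0, "zip": 3}


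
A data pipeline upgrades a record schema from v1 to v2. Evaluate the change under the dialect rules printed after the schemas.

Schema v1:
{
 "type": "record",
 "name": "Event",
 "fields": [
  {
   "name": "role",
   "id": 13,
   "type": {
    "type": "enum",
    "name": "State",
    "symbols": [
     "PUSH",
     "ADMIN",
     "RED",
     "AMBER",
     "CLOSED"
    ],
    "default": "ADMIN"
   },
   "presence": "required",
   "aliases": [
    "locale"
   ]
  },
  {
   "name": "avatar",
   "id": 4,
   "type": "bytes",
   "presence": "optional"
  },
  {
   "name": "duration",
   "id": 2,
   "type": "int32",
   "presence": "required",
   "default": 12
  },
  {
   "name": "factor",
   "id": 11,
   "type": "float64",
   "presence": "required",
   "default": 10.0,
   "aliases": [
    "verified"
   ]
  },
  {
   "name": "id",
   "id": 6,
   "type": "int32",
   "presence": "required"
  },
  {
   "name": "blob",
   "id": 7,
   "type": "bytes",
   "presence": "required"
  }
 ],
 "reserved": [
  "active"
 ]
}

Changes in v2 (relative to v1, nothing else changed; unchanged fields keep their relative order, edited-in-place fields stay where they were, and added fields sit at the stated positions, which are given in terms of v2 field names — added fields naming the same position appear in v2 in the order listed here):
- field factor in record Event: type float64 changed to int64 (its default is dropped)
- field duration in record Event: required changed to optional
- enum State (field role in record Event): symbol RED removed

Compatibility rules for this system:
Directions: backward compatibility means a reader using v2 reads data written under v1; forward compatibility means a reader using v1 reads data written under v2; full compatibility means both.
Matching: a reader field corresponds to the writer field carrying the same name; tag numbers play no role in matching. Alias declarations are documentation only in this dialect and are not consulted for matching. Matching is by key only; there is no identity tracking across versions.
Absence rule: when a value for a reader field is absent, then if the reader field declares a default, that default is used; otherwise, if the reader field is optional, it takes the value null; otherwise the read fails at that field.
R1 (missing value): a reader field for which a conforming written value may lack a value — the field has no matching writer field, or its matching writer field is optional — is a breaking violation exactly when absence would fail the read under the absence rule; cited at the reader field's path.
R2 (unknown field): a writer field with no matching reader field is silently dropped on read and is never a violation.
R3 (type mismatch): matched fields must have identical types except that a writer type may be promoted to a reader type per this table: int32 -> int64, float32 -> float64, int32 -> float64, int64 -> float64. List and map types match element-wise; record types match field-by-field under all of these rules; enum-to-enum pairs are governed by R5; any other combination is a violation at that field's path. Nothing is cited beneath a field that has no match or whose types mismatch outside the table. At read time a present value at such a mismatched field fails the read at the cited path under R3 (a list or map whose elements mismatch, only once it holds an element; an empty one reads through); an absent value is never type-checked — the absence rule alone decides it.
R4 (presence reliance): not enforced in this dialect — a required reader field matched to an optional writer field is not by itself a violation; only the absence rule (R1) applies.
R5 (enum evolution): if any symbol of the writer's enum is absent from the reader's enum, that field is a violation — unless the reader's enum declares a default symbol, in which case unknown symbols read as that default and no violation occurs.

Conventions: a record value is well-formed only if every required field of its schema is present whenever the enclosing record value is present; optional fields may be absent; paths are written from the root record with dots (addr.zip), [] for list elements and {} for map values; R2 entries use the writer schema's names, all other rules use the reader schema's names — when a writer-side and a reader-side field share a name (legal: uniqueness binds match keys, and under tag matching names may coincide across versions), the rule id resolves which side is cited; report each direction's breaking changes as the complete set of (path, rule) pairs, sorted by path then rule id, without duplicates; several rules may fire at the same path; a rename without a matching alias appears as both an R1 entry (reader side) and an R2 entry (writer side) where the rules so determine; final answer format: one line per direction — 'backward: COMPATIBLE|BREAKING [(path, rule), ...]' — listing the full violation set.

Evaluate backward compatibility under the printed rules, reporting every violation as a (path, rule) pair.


arrows below run writer -> reader for Event
backward for Event (reader v2, writer v1):
  State -> State, writer required: role aligns to role
  bytes -> bytes, writer optional: avatar aligns to avatar
  int32 -> int32, writer required: duration aligns to duration
  float64 -> int64, writer required: factor aligns to factor
  int32 -> int32, writer required: id aligns to id
  bytes -> bytes, writer required: blob aligns to blob
  R3 fires at factor
  backward on Event therefore BREAKING (1)
ruling out the remaining Event differences:
  field duration in record Event: required changed to optional -> triggers nothing under Event's printed rules — same verdict
  enum State (field role in record Event): symbol RED removed -> triggers nothing under Event's printed rules — same verdict

backward: BREAKING [(factor, R3)]


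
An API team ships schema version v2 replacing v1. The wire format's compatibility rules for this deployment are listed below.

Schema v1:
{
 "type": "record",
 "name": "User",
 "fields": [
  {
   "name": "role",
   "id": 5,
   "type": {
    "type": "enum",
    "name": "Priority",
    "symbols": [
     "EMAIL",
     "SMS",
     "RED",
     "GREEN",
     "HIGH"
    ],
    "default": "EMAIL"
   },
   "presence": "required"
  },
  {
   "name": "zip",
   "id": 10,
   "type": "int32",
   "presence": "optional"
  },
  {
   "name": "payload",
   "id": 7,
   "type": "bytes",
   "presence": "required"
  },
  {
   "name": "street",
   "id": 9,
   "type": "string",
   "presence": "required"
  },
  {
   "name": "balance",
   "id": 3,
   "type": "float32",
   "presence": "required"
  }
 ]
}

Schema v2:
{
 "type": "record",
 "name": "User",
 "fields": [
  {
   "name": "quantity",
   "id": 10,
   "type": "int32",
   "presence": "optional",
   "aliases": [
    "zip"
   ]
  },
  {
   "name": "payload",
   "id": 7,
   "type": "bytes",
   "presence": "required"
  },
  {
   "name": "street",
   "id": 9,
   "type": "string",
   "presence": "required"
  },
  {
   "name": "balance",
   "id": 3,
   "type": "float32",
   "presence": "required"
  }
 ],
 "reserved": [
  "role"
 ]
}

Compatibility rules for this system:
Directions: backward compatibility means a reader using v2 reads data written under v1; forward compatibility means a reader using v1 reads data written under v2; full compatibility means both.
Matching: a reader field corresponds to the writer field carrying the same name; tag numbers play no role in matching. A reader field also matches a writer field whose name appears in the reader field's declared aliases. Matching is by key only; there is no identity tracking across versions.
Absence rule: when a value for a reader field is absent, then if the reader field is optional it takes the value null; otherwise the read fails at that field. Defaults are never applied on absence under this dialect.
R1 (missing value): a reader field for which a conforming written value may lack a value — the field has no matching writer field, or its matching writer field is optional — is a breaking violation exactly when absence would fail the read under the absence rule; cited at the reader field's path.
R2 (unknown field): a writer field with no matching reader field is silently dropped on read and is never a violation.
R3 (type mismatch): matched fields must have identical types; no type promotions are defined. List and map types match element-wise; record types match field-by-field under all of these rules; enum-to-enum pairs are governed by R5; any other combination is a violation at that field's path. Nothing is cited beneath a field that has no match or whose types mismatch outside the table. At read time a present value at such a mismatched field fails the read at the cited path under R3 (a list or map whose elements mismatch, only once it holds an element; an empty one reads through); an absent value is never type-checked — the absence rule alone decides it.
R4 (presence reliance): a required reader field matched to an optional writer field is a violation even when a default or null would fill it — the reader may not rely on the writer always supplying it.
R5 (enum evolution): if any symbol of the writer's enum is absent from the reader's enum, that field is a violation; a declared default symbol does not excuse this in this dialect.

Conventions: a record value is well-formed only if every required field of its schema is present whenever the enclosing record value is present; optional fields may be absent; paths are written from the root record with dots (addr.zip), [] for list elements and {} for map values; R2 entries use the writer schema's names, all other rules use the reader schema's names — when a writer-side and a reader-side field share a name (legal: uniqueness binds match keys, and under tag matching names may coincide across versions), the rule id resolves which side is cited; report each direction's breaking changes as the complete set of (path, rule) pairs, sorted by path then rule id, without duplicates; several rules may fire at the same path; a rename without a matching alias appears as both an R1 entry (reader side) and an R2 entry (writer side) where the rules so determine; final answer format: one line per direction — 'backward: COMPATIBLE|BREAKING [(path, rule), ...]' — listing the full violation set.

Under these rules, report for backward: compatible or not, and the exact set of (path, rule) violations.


the writer's type comes first in each User pair
backward on User — v2 reading data written by v1:
  int32 -> int32, writer optional: quantity aligns to zip
  bytes -> bytes, writer required: payload aligns to payload
  string -> string, writer required: street aligns to street
  float32 -> float32, writer required: balance aligns to balance
  writer role: unknown to reader
  nothing fires on User: backward is COMPATIBLE
diffs on User not affecting the asked answer:
  renamed field zip to quantity in record User (alias zip declared on the renamed field) -> triggers nothing under User's printed rules — same verdict
  removed field role from record User (its key "role" joins the reserved list) -> affects forward compatibility only, which is not asked

backward: COMPATIBLE []


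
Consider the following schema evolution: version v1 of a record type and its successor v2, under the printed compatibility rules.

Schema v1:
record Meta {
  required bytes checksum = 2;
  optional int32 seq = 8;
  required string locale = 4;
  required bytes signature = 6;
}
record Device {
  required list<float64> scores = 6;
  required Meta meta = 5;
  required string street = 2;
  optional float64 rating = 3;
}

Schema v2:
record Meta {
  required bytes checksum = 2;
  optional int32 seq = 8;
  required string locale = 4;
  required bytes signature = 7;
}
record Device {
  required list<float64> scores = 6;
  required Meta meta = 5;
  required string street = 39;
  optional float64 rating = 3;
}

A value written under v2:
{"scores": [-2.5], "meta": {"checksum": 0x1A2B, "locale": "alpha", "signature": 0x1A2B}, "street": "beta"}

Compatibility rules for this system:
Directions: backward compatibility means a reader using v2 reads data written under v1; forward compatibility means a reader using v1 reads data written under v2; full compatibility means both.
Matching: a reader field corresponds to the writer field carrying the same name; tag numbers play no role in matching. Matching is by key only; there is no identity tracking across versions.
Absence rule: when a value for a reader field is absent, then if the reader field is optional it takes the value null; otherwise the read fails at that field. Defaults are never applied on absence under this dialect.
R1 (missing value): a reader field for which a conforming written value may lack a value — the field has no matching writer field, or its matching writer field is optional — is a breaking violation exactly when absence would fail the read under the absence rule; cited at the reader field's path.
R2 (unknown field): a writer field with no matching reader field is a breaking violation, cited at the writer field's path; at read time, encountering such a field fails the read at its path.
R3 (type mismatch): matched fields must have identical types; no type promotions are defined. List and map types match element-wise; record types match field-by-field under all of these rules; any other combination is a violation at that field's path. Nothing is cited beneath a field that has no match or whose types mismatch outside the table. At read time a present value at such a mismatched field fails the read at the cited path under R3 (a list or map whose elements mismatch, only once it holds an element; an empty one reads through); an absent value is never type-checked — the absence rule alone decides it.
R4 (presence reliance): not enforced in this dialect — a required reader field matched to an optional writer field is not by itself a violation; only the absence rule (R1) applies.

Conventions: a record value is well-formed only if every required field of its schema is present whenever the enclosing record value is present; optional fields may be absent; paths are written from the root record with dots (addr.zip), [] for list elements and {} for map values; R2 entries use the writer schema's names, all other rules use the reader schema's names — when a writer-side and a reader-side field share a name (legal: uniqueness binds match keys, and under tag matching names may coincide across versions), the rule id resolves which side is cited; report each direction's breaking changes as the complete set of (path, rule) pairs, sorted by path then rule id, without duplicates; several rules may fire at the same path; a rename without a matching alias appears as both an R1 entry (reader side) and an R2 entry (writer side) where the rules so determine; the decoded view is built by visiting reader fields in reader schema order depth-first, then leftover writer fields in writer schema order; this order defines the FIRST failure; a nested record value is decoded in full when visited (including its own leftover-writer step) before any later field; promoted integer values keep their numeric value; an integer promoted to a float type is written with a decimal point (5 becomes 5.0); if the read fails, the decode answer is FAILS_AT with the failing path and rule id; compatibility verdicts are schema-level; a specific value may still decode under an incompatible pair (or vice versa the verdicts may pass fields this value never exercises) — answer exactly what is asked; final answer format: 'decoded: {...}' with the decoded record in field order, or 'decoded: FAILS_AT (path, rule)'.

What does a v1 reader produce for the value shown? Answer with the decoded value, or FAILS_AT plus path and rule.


decoded: {"scores": [-2.5], "meta": {"checksum": 0x1A2B, "seq": null, "locale": "alpha", "signature": 0x1A2B}, "street": "beta", "rating": null}

in Device below, arrows point writer -> reader
decode walk for Device under reader schema v1:
  scores := [-2.5]
  meta.checksum := 0x1A2B
  meta.seq := null (not supplied -> null)
  meta.locale := "alpha"
  meta.signature := 0x1A2B
  street := "beta"
  rating := null (not supplied -> null)
  => decoded: {"scores": [-2.5], "meta": {"checksum": 0x1A2B, "seq": null, "locale": "alpha", "signature": 0x1A2B}, "street": "beta", "rating": null}
checking off the Device differences that do not matter here:
  field street in record Device: tag 2 changed to 39 -> no rule fires on it and the decoded Device view is identical with or without it
  field signature in record Meta: tag 6 changed to 7 -> no rule fires on it and the decoded Device view is identical with or without it
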